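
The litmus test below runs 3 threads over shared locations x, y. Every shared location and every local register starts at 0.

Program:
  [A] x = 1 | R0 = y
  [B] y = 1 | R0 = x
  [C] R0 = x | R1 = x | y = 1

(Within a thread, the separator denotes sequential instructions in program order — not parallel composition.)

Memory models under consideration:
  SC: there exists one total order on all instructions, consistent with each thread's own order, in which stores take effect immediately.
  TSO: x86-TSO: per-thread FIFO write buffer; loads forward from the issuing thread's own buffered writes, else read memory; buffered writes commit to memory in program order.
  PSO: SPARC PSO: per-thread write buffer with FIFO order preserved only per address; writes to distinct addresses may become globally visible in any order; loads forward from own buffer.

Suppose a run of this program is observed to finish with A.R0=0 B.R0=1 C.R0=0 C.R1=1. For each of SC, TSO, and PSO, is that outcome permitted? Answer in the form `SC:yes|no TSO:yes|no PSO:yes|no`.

SC:yes TSO:yes PSO:yes

outcome vector order: (A.R0,B.R0,C.R0,C.R1)
SC (9): 0/1/0/0, 0/1/0/1, 0/1/1/1, 1/0/0/0, 1/0/0/1, 1/0/1/1, 1/1/0/0, 1/1/0/1, 1/1/1/1
TSO (12): 0/0/0/0, 0/0/0/1, 0/0/1/1, 0/1/0/0, 0/1/0/1, 0/1/1/1, 1/0/0/0, 1/0/0/1, 1/0/1/1, 1/1/0/0, 1/1/0/1, 1/1/1/1
PSO (12): 0/0/0/0, 0/0/0/1, 0/0/1/1, 0/1/0/0, 0/1/0/1, 0/1/1/1, 1/0/0/0, 1/0/0/1, 1/0/1/1, 1/1/0/0, 1/1/0/1, 1/1/1/1
target 0/1/0/1 ∈ {SC,TSO,PSO}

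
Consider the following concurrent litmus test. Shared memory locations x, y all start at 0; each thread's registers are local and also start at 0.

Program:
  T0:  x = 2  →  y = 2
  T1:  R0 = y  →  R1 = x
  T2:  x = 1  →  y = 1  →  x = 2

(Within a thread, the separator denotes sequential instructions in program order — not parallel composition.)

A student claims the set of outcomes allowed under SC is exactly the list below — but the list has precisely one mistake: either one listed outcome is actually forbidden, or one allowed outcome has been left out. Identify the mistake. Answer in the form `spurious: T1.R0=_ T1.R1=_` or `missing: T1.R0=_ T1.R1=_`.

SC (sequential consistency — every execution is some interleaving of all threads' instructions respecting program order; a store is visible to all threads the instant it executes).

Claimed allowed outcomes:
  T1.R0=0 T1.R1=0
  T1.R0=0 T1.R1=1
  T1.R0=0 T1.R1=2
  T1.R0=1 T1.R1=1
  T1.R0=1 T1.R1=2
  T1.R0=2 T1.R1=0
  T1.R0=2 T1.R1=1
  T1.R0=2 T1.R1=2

outcome vector order: (T1.R0,T1.R1)
under SC → (0,0), (0,1), (0,2), (1,1), (1,2), (2,1), (2,2)
claimed∖SC = {(2,0)}

spurious: T1.R0=2 T1.R1=0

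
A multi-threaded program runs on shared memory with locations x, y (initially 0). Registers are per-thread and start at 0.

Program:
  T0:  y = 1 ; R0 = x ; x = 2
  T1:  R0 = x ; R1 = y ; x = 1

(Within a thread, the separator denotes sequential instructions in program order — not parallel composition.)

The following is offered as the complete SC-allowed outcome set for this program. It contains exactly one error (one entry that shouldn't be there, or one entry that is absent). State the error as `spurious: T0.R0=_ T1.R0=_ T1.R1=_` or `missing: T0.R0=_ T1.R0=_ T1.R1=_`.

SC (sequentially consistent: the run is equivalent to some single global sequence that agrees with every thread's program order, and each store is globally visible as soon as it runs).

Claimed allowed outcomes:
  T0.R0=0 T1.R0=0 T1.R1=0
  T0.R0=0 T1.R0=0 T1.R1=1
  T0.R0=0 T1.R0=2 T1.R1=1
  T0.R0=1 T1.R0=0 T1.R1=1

missing: T0.R0=1 T1.R0=0 T1.R1=0

outcome vector order: (T0.R0,T1.R0,T1.R1)
SC: 5 outcomes — {000, 001, 021, 100, 101}
SC∖claimed = {100}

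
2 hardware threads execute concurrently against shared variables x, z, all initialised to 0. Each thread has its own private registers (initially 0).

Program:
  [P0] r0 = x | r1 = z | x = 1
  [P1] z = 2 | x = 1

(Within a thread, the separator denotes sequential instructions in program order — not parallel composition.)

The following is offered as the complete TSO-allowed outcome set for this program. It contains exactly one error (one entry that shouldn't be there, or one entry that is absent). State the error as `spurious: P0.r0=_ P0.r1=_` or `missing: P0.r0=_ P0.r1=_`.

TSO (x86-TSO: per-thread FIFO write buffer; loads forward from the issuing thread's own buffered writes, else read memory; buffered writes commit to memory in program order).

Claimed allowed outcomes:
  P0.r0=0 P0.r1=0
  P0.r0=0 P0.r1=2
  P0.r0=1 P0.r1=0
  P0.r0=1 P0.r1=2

spurious: P0.r0=1 P0.r1=0

outcome vector order: (P0.r0,P0.r1)
under TSO → 0/0 0/2 1/2
claimed∖TSO = {1/0}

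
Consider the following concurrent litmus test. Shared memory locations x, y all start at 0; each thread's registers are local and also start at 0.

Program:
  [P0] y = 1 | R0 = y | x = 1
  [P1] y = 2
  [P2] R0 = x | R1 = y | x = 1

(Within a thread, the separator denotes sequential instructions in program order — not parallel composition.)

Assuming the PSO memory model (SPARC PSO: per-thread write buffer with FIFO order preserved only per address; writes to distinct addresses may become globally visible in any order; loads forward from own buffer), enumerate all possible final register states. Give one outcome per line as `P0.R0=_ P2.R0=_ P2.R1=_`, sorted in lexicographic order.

P0.R0=1 P2.R0=0 P2.R1=0
P0.R0=1 P2.R0=0 P2.R1=1
P0.R0=1 P2.R0=0 P2.R1=2
P0.R0=1 P2.R0=1 P2.R1=0
P0.R0=1 P2.R0=1 P2.R1=1
P0.R0=1 P2.R0=1 P2.R1=2
P0.R0=2 P2.R0=0 P2.R1=0
P0.R0=2 P2.R0=0 P2.R1=1
P0.R0=2 P2.R0=0 P2.R1=2
P0.R0=2 P2.R0=1 P2.R1=2

outcome vector order: (P0.R0,P2.R0,P2.R1)
|PSO outcomes| = 10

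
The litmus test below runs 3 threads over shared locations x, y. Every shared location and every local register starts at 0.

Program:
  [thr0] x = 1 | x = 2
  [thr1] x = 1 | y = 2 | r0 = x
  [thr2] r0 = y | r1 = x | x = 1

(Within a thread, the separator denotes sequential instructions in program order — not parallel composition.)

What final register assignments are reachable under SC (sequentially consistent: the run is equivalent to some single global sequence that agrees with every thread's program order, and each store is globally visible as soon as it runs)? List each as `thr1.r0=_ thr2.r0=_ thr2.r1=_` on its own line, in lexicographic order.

outcome vector order: (thr1.r0,thr2.r0,thr2.r1)
|SC outcomes| = 10

thr1.r0=1 thr2.r0=0 thr2.r1=0
thr1.r0=1 thr2.r0=0 thr2.r1=1
thr1.r0=1 thr2.r0=0 thr2.r1=2
thr1.r0=1 thr2.r0=2 thr2.r1=1
thr1.r0=1 thr2.r0=2 thr2.r1=2
thr1.r0=2 thr2.r0=0 thr2.r1=0
thr1.r0=2 thr2.r0=0 thr2.r1=1
thr1.r0=2 thr2.r0=0 thr2.r1=2
thr1.r0=2 thr2.r0=2 thr2.r1=1
thr1.r0=2 thr2.r0=2 thr2.r1=2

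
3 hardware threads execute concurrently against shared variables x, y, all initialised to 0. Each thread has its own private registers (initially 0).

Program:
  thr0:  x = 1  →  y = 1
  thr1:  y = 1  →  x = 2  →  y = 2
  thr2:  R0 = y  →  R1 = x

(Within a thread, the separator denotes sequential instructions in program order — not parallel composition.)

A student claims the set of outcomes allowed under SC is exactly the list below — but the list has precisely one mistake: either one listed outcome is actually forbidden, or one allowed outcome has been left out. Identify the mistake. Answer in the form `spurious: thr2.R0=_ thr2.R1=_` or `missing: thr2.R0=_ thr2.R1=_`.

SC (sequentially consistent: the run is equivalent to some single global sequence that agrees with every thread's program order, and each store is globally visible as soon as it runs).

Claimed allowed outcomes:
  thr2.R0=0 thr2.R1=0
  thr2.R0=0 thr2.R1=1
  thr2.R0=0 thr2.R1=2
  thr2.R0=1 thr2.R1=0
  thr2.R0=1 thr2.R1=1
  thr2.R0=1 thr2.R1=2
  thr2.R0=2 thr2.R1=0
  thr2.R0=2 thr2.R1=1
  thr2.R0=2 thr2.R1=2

spurious: thr2.R0=2 thr2.R1=0

outcome vector order: (thr2.R0,thr2.R1)
SC (8): 00, 01, 02, 10, 11, 12, 21, 22
claimed∖SC = {20}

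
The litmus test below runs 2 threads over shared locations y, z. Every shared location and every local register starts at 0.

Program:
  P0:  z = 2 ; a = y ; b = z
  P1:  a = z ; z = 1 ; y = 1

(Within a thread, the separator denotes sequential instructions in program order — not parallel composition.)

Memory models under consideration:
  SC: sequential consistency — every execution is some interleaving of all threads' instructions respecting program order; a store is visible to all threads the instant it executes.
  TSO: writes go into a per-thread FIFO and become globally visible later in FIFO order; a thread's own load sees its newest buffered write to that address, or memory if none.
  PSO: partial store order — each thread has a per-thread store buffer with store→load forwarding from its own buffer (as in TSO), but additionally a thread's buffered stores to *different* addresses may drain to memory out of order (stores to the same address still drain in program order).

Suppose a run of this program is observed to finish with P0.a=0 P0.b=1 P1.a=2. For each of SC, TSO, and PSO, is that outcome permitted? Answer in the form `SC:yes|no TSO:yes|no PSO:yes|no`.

SC:yes TSO:yes PSO:yes

outcome vector order: (P0.a,P0.b,P1.a)
[SC] allowed = {0/1/0, 0/1/2, 0/2/0, 0/2/2, 1/1/0, 1/1/2, 1/2/0}
[TSO] allowed = {0/1/0, 0/1/2, 0/2/0, 0/2/2, 1/1/0, 1/1/2, 1/2/0}
[PSO] allowed = {0/1/0, 0/1/2, 0/2/0, 0/2/2, 1/1/0, 1/1/2, 1/2/0, 1/2/2}
target 0/1/2 ∈ {SC,TSO,PSO}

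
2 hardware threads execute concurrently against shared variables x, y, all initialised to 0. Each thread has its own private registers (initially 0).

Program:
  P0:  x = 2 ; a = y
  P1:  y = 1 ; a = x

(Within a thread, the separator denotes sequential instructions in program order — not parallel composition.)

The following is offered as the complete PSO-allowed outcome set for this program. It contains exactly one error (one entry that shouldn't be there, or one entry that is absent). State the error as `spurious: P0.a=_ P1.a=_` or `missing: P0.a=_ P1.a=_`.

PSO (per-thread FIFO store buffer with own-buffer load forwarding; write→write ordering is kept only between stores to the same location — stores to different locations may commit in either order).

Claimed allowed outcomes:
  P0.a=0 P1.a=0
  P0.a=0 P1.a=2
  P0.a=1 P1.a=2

missing: P0.a=1 P1.a=0

outcome vector order: (P0.a,P1.a)
PSO: 4 outcomes — {<0 0>; <0 2>; <1 0>; <1 2>}
PSO∖claimed = {<1 0>}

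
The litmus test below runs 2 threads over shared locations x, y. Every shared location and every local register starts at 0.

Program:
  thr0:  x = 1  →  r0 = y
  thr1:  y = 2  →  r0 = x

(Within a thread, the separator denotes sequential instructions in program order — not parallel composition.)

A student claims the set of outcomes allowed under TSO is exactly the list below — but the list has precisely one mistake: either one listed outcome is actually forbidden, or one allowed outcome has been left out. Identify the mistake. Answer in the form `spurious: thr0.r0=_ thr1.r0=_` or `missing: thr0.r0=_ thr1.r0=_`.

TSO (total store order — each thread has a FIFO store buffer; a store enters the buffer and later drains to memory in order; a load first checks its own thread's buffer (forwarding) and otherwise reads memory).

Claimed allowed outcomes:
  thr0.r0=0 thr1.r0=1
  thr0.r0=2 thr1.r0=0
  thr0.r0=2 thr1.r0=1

outcome vector order: (thr0.r0,thr1.r0)
TSO: 4 outcomes — {00, 01, 20, 21}
TSO∖claimed = {00}

missing: thr0.r0=0 thr1.r0=0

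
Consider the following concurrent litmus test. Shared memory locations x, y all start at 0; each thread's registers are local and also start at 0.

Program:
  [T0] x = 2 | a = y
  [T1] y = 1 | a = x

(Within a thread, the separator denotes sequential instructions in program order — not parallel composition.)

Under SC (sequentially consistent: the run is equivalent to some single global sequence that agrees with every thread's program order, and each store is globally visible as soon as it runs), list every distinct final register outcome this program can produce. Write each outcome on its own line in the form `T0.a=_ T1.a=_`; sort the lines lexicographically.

T0.a=0 T1.a=2
T0.a=1 T1.a=0
T0.a=1 T1.a=2

outcome vector order: (T0.a,T1.a)
|SC outcomes| = 3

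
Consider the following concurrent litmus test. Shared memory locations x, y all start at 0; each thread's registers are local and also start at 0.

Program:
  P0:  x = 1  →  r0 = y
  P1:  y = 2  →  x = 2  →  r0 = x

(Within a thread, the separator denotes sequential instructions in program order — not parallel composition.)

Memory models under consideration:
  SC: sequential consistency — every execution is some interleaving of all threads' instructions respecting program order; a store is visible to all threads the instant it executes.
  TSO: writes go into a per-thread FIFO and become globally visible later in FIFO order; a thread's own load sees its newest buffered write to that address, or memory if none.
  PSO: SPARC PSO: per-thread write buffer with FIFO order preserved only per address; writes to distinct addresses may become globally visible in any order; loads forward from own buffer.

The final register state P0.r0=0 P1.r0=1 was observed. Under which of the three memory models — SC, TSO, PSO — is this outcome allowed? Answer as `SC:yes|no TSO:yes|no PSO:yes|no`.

outcome vector order: (P0.r0,P1.r0)
under SC → 02; 21; 22
under TSO → 01; 02; 21; 22
under PSO → 01; 02; 21; 22
target 01 ∈ {TSO,PSO}

SC:no TSO:yes PSO:yes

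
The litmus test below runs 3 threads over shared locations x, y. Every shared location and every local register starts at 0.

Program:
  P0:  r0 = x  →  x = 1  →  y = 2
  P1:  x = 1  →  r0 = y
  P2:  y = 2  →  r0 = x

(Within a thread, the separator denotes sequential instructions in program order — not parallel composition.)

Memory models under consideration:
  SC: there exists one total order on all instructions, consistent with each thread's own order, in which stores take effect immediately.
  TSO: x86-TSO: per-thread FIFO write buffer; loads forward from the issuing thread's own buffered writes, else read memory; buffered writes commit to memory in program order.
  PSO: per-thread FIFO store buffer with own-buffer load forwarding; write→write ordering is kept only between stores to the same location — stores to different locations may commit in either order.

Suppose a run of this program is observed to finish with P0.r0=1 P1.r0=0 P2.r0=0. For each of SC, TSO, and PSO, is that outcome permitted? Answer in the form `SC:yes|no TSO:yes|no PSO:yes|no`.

outcome vector order: (P0.r0,P1.r0,P2.r0)
SC: 6 outcomes — {001 020 021 101 120 121}
TSO: 8 outcomes — {000 001 020 021 100 101 120 121}
PSO: 8 outcomes — {000 001 020 021 100 101 120 121}
target 100 ∈ {TSO,PSO}

SC:no TSO:yes PSO:yes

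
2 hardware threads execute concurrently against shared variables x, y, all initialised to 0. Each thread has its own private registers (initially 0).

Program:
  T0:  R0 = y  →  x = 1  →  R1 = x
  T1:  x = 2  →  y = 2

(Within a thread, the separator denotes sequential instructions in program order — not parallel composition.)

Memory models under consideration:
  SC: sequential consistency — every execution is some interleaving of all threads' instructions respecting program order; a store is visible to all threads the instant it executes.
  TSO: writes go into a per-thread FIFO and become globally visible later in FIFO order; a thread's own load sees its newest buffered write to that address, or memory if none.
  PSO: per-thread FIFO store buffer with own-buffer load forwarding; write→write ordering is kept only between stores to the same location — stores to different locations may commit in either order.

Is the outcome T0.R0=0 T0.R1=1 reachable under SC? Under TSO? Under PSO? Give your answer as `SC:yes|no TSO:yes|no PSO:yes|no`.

outcome vector order: (T0.R0,T0.R1)
SC (3): 01, 02, 21
TSO (3): 01, 02, 21
PSO (4): 01, 02, 21, 22
target 01 ∈ {SC,TSO,PSO}

SC:yes TSO:yes PSO:yes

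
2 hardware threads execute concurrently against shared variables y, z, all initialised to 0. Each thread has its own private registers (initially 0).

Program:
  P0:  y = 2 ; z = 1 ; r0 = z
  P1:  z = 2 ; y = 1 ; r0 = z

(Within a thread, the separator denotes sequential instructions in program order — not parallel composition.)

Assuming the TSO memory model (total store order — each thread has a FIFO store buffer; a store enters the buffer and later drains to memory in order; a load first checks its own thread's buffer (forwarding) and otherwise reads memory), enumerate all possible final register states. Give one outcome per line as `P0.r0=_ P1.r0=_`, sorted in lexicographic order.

P0.r0=1 P1.r0=1
P0.r0=1 P1.r0=2
P0.r0=2 P1.r0=2

outcome vector order: (P0.r0,P1.r0)
|TSO outcomes| = 3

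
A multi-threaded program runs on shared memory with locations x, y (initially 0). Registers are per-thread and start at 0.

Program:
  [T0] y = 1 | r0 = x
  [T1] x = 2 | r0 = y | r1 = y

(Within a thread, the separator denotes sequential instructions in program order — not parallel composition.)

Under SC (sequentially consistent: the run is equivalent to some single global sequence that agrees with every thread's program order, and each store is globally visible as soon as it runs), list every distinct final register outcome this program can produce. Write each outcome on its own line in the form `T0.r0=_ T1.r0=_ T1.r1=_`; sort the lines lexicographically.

T0.r0=0 T1.r0=1 T1.r1=1
T0.r0=2 T1.r0=0 T1.r1=0
T0.r0=2 T1.r0=0 T1.r1=1
T0.r0=2 T1.r0=1 T1.r1=1

outcome vector order: (T0.r0,T1.r0,T1.r1)
|SC outcomes| = 4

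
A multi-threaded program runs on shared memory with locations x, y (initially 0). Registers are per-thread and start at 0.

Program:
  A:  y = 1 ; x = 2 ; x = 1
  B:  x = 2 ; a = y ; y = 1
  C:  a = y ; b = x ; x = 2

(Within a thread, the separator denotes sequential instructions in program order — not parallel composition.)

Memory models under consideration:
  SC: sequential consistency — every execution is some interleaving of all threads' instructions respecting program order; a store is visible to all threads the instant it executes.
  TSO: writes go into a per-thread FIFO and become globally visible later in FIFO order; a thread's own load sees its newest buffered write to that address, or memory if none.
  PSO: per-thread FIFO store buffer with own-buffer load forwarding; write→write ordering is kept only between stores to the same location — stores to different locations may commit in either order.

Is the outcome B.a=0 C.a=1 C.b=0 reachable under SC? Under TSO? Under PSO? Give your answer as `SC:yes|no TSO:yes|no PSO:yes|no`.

SC:no TSO:yes PSO:yes

outcome vector order: (B.a,C.a,C.b)
[SC] allowed = {(0,0,0); (0,0,1); (0,0,2); (0,1,1); (0,1,2); (1,0,0); (1,0,1); (1,0,2); (1,1,0); (1,1,1); (1,1,2)}
[TSO] allowed = {(0,0,0); (0,0,1); (0,0,2); (0,1,0); (0,1,1); (0,1,2); (1,0,0); (1,0,1); (1,0,2); (1,1,0); (1,1,1); (1,1,2)}
[PSO] allowed = {(0,0,0); (0,0,1); (0,0,2); (0,1,0); (0,1,1); (0,1,2); (1,0,0); (1,0,1); (1,0,2); (1,1,0); (1,1,1); (1,1,2)}
target (0,1,0) ∈ {TSO,PSO}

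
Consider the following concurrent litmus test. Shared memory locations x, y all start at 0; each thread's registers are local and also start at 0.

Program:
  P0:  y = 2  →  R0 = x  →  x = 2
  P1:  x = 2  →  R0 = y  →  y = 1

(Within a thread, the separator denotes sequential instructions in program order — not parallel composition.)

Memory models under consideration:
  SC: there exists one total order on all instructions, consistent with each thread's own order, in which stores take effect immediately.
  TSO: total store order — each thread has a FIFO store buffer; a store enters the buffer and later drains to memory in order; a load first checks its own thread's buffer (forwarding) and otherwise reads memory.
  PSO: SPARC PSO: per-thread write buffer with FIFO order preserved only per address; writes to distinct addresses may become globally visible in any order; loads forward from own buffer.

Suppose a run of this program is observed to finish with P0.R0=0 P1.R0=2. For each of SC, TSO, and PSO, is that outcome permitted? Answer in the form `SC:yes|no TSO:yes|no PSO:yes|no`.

outcome vector order: (P0.R0,P1.R0)
under SC → (0,2); (2,0); (2,2)
under TSO → (0,0); (0,2); (2,0); (2,2)
under PSO → (0,0); (0,2); (2,0); (2,2)
target (0,2) ∈ {SC,TSO,PSO}

SC:yes TSO:yes PSO:yes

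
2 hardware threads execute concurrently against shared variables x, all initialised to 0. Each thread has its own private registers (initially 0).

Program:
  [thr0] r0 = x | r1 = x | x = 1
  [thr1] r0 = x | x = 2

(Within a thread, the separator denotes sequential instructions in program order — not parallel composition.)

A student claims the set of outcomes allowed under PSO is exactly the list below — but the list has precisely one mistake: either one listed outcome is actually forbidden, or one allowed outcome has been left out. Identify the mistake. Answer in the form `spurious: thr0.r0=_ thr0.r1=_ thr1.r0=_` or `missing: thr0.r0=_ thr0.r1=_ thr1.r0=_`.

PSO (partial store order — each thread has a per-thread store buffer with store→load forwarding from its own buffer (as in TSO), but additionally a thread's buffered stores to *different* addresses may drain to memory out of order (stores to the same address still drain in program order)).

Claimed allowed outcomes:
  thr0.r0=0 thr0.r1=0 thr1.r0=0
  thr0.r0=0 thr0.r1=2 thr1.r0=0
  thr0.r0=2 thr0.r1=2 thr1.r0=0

missing: thr0.r0=0 thr0.r1=0 thr1.r0=1

outcome vector order: (thr0.r0,thr0.r1,thr1.r0)
PSO (4): <0 0 0>, <0 0 1>, <0 2 0>, <2 2 0>
PSO∖claimed = {<0 0 1>}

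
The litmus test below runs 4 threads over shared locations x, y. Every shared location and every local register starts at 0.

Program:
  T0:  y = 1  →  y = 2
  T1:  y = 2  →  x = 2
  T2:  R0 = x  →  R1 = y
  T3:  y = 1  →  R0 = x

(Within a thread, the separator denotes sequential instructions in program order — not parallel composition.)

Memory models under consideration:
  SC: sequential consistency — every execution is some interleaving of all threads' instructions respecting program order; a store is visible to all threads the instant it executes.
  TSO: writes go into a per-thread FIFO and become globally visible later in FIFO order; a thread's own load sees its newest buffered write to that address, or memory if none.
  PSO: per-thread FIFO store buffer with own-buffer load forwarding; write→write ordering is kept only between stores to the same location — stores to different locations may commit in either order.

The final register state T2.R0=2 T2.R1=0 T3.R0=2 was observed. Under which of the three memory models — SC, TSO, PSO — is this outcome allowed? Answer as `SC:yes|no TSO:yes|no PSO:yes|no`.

SC:no TSO:no PSO:yes

outcome vector order: (T2.R0,T2.R1,T3.R0)
under SC → 000; 002; 010; 012; 020; 022; 210; 212; 220; 222
under TSO → 000; 002; 010; 012; 020; 022; 210; 212; 220; 222
under PSO → 000; 002; 010; 012; 020; 022; 200; 202; 210; 212; 220; 222
target 202 ∈ {PSO}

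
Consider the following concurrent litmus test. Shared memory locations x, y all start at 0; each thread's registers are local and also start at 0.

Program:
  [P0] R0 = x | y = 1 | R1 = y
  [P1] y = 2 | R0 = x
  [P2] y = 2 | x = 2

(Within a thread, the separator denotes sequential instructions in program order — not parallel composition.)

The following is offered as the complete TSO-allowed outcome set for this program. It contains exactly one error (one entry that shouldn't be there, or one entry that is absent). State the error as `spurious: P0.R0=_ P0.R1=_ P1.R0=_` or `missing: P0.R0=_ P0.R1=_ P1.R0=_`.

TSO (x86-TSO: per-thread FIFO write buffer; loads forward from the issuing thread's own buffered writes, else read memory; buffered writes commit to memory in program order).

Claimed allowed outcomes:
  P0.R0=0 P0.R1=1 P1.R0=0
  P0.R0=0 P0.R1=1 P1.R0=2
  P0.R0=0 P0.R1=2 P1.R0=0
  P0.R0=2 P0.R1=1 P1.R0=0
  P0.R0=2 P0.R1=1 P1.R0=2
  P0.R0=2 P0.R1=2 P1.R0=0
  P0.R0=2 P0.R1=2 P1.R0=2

outcome vector order: (P0.R0,P0.R1,P1.R0)
TSO: 8 outcomes — {(0,1,0), (0,1,2), (0,2,0), (0,2,2), (2,1,0), (2,1,2), (2,2,0), (2,2,2)}
TSO∖claimed = {(0,2,2)}

missing: P0.R0=0 P0.R1=2 P1.R0=2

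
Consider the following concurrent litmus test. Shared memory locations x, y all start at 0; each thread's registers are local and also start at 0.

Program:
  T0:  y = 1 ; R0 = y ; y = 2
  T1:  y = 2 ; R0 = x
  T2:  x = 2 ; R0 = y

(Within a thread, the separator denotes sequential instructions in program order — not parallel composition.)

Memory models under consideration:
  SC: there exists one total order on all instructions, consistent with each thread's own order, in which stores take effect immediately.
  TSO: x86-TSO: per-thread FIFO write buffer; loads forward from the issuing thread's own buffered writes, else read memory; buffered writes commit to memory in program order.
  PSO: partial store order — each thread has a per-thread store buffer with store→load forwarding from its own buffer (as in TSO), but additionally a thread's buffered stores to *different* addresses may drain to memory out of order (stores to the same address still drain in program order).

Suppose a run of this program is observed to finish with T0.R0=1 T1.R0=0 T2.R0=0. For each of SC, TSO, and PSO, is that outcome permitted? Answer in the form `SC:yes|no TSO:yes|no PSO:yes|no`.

SC:no TSO:yes PSO:yes

outcome vector order: (T0.R0,T1.R0,T2.R0)
under SC → 101, 102, 120, 121, 122, 202, 220, 221, 222
under TSO → 100, 101, 102, 120, 121, 122, 200, 201, 202, 220, 221, 222
under PSO → 100, 101, 102, 120, 121, 122, 200, 201, 202, 220, 221, 222
target 100 ∈ {TSO,PSO}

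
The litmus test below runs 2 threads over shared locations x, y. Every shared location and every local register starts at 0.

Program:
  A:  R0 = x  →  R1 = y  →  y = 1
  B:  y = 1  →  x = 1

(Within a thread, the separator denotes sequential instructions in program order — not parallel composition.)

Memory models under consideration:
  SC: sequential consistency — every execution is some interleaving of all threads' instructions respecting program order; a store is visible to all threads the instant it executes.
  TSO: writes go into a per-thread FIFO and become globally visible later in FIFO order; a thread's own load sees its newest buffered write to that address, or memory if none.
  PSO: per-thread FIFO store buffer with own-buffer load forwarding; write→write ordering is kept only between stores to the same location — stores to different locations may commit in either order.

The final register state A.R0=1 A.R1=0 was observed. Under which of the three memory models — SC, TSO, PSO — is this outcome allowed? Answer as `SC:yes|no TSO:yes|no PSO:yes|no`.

outcome vector order: (A.R0,A.R1)
under SC → (0,0); (0,1); (1,1)
under TSO → (0,0); (0,1); (1,1)
under PSO → (0,0); (0,1); (1,0); (1,1)
target (1,0) ∈ {PSO}

SC:no TSO:no PSO:yes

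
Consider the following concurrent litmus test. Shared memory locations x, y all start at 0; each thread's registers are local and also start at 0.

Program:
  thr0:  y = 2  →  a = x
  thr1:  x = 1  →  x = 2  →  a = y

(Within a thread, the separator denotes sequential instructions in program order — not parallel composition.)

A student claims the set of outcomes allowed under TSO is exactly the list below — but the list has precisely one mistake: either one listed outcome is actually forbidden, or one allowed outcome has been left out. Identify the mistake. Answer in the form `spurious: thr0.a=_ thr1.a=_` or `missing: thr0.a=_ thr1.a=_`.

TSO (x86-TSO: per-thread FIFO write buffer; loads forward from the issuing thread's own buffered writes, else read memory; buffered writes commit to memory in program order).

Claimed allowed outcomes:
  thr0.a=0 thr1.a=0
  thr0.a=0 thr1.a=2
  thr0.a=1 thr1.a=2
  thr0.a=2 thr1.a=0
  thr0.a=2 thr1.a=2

outcome vector order: (thr0.a,thr1.a)
TSO: 6 outcomes — {0/0, 0/2, 1/0, 1/2, 2/0, 2/2}
TSO∖claimed = {1/0}

missing: thr0.a=1 thr1.a=0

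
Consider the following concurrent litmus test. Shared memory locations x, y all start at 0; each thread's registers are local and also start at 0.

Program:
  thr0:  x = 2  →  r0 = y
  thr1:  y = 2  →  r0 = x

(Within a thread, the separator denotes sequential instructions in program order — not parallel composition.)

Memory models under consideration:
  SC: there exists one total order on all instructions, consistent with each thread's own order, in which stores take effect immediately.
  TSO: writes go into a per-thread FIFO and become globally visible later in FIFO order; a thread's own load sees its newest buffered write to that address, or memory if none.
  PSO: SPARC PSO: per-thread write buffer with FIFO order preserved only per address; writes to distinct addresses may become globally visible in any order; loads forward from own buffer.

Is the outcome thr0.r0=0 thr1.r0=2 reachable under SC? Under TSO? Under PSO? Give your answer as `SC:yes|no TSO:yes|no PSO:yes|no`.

SC:yes TSO:yes PSO:yes

outcome vector order: (thr0.r0,thr1.r0)
SC (3): 0/2 2/0 2/2
TSO (4): 0/0 0/2 2/0 2/2
PSO (4): 0/0 0/2 2/0 2/2
target 0/2 ∈ {SC,TSO,PSO}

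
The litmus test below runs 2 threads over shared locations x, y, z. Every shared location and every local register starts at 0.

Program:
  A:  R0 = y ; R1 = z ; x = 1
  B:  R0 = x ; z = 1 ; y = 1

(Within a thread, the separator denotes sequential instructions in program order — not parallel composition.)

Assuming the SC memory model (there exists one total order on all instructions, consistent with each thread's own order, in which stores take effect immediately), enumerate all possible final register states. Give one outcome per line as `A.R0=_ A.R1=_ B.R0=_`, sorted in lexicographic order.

A.R0=0 A.R1=0 B.R0=0
A.R0=0 A.R1=0 B.R0=1
A.R0=0 A.R1=1 B.R0=0
A.R0=1 A.R1=1 B.R0=0

outcome vector order: (A.R0,A.R1,B.R0)
|SC outcomes| = 4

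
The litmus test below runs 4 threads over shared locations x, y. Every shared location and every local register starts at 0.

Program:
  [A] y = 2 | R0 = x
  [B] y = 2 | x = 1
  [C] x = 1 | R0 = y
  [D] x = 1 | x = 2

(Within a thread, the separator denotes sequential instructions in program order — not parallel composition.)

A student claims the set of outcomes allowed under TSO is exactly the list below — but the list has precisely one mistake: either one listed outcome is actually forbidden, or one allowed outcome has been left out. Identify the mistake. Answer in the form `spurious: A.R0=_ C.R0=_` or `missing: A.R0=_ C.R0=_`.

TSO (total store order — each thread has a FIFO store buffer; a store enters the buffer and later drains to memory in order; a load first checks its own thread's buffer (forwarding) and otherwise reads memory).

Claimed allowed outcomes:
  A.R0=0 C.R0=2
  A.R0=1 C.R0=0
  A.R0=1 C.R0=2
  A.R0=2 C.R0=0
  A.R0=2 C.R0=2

outcome vector order: (A.R0,C.R0)
[TSO] allowed = {(0,0) (0,2) (1,0) (1,2) (2,0) (2,2)}
TSO∖claimed = {(0,0)}

missing: A.R0=0 C.R0=0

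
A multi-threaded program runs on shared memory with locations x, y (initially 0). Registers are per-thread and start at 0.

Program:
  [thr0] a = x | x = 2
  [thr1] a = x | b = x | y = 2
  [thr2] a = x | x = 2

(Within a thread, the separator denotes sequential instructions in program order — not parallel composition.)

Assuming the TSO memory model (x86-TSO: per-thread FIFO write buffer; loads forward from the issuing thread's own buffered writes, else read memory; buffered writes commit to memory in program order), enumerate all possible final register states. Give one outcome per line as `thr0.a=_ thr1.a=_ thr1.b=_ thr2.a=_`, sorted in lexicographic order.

thr0.a=0 thr1.a=0 thr1.b=0 thr2.a=0
thr0.a=0 thr1.a=0 thr1.b=0 thr2.a=2
thr0.a=0 thr1.a=0 thr1.b=2 thr2.a=0
thr0.a=0 thr1.a=0 thr1.b=2 thr2.a=2
thr0.a=0 thr1.a=2 thr1.b=2 thr2.a=0
thr0.a=0 thr1.a=2 thr1.b=2 thr2.a=2
thr0.a=2 thr1.a=0 thr1.b=0 thr2.a=0
thr0.a=2 thr1.a=0 thr1.b=2 thr2.a=0
thr0.a=2 thr1.a=2 thr1.b=2 thr2.a=0

outcome vector order: (thr0.a,thr1.a,thr1.b,thr2.a)
|TSO outcomes| = 9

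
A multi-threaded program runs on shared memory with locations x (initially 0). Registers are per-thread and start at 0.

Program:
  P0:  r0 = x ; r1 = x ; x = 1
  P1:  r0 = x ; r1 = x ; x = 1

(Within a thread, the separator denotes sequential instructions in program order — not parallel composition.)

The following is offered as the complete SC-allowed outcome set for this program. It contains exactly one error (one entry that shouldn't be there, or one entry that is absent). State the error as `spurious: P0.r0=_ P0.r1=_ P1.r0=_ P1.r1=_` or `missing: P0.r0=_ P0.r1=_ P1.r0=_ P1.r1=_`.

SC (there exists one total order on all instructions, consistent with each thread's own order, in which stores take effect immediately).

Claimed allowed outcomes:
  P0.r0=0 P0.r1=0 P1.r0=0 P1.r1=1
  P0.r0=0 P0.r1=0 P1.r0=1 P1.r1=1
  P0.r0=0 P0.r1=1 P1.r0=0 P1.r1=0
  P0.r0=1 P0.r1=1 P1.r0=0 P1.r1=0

missing: P0.r0=0 P0.r1=0 P1.r0=0 P1.r1=0

outcome vector order: (P0.r0,P0.r1,P1.r0,P1.r1)
under SC → 0000, 0001, 0011, 0100, 1100
SC∖claimed = {0000}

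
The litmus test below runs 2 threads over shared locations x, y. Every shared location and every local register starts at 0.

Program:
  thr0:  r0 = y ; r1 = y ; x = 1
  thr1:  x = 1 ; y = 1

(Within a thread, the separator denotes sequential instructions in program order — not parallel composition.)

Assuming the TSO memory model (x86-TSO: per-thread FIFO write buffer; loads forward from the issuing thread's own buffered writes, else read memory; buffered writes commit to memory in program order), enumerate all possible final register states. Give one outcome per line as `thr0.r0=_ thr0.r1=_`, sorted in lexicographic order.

outcome vector order: (thr0.r0,thr0.r1)
|TSO outcomes| = 3

thr0.r0=0 thr0.r1=0
thr0.r0=0 thr0.r1=1
thr0.r0=1 thr0.r1=1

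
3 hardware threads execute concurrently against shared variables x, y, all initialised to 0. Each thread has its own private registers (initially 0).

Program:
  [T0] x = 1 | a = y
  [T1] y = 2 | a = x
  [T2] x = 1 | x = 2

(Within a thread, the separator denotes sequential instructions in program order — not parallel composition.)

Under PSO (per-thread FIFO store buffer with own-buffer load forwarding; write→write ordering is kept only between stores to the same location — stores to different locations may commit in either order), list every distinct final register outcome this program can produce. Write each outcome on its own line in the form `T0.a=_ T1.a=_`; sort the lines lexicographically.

T0.a=0 T1.a=0
T0.a=0 T1.a=1
T0.a=0 T1.a=2
T0.a=2 T1.a=0
T0.a=2 T1.a=1
T0.a=2 T1.a=2

outcome vector order: (T0.a,T1.a)
|PSO outcomes| = 6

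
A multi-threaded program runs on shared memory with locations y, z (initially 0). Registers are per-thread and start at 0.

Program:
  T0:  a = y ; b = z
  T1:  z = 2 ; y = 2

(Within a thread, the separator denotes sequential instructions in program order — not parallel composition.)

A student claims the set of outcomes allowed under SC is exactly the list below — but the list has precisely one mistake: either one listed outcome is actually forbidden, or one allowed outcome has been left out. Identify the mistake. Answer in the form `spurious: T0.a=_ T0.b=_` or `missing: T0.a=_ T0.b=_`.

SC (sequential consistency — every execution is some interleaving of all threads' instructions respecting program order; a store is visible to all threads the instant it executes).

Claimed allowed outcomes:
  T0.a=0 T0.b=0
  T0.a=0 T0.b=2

missing: T0.a=2 T0.b=2

outcome vector order: (T0.a,T0.b)
under SC → 0/0; 0/2; 2/2
SC∖claimed = {2/2}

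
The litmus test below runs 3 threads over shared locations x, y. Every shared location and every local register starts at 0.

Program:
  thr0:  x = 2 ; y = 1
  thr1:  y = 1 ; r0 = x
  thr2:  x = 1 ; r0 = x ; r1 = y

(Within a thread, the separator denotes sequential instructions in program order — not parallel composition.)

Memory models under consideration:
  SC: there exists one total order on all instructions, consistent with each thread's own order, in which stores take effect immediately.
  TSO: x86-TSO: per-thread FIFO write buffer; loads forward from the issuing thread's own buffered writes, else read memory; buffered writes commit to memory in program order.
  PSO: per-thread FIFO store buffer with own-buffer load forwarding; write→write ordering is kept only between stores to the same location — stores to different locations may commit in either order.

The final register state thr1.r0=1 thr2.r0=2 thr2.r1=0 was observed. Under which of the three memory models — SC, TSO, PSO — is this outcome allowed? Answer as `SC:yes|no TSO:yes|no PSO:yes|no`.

SC:no TSO:yes PSO:yes

outcome vector order: (thr1.r0,thr2.r0,thr2.r1)
under SC → 011; 021; 110; 111; 121; 210; 211; 220; 221
under TSO → 010; 011; 020; 021; 110; 111; 120; 121; 210; 211; 220; 221
under PSO → 010; 011; 020; 021; 110; 111; 120; 121; 210; 211; 220; 221
target 120 ∈ {TSO,PSO}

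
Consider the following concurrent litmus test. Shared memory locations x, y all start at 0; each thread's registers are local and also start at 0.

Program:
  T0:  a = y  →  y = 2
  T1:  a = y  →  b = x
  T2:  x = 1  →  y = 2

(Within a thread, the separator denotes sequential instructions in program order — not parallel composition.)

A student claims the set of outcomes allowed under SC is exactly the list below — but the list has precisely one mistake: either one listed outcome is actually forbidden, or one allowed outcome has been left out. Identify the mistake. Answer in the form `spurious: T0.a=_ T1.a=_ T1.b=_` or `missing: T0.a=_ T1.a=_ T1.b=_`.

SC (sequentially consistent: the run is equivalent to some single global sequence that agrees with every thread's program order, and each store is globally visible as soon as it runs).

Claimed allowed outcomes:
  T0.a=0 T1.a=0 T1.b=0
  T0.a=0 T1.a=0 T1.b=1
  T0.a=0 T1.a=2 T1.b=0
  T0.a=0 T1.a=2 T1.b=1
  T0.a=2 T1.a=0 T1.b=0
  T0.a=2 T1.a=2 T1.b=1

outcome vector order: (T0.a,T1.a,T1.b)
SC (7): (0,0,0); (0,0,1); (0,2,0); (0,2,1); (2,0,0); (2,0,1); (2,2,1)
SC∖claimed = {(2,0,1)}

missing: T0.a=2 T1.a=0 T1.b=1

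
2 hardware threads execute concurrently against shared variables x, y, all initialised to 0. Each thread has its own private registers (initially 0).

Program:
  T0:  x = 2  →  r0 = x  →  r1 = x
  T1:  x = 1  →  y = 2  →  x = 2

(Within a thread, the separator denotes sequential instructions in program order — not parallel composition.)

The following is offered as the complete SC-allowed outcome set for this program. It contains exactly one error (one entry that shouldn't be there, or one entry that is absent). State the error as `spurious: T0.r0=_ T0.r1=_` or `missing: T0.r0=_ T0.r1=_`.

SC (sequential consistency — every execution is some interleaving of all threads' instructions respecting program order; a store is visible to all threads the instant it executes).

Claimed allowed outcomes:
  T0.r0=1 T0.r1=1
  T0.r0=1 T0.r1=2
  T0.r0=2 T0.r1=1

missing: T0.r0=2 T0.r1=2

outcome vector order: (T0.r0,T0.r1)
SC: 4 outcomes — {(1,1); (1,2); (2,1); (2,2)}
SC∖claimed = {(2,2)}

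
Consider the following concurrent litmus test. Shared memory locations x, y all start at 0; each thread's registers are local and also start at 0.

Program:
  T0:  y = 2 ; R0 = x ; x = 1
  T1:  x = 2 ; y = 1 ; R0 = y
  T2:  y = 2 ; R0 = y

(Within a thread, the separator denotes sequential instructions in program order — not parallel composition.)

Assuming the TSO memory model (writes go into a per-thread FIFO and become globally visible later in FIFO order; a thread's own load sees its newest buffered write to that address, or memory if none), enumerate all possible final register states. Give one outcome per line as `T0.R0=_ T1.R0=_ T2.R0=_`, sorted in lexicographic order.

outcome vector order: (T0.R0,T1.R0,T2.R0)
|TSO outcomes| = 8

T0.R0=0 T1.R0=1 T2.R0=1
T0.R0=0 T1.R0=1 T2.R0=2
T0.R0=0 T1.R0=2 T2.R0=1
T0.R0=0 T1.R0=2 T2.R0=2
T0.R0=2 T1.R0=1 T2.R0=1
T0.R0=2 T1.R0=1 T2.R0=2
T0.R0=2 T1.R0=2 T2.R0=1
T0.R0=2 T1.R0=2 T2.R0=2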